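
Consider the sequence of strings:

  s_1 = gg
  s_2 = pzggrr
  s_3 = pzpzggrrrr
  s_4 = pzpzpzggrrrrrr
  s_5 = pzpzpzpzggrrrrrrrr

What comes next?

s(k+1) = pz·s(k)·rr, so each term gains pz as a prefix and rr as a suffix.
Applying this once more to pzpzpzpzggrrrrrrrr:

pzpzpzpzpzggrrrrrrrrrr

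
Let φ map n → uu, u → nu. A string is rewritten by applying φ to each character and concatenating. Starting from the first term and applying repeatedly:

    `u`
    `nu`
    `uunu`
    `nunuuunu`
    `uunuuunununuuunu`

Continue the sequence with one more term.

φ(uunuuunununuuunu) expands symbol-by-symbol to nu nu uu nu nu nu uu nu uu nu uu nu nu nu uu nu; joining the 16 pieces gives the next term.

nunuuunununuuunuuunuuunununuuunu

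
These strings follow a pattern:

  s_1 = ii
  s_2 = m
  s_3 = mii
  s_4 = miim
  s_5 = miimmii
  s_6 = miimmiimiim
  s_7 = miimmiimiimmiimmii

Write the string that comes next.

miimmiimiimmiimmiimiimmiimiim

From term 3 onward, concatenate the last term with the second-to-last: m·ii = mii, mii·m = miim, …
The next term joins miimmiimiimmiimmii and miimmiimiim.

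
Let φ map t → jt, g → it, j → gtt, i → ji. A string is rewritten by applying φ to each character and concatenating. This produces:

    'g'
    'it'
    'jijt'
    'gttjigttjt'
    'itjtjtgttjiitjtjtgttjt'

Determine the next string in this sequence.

Rewriting the 22 symbols of itjtjtgttjiitjtjtgttjt one by one yields ji jt gtt jt gtt jt it jt jt gtt ji ji jt gtt jt gtt jt it jt jt gtt jt; concatenated:

jijtgttjtgttjtitjtjtgttjijijtgttjtgttjtitjtjtgttjt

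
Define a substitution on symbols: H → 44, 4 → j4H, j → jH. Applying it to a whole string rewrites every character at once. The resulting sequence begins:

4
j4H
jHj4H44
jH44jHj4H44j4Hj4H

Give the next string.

Replace each of the 17 characters of jH44jHj4H44j4Hj4H in place — jH 44 j4H j4H jH 44 jH j4H 44 j4H j4H jH j4H 44 jH j4H 44 — and concatenate.

jH44j4Hj4HjH44jHj4H44j4Hj4HjHj4H44jHj4H44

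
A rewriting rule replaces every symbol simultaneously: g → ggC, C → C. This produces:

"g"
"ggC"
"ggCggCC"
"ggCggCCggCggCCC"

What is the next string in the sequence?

Applying the rule to each of the 15 symbols of ggCggCCggCggCCC gives the pieces ggC ggC C ggC ggC C C ggC ggC C ggC ggC C C C, which concatenate to the answer.

ggCggCCggCggCCCggCggCCggCggCCCC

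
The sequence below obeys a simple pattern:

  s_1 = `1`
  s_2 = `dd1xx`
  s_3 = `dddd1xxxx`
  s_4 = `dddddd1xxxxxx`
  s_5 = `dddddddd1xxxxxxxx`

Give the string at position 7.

dddddddddddd1xxxxxxxxxxxx

Each term wraps the previous one in dd on the left and xx on the right.
From dddddddd1xxxxxxxx, 2 further steps: dddddddd1xxxxxxxx → dddddddddd1xxxxxxxxxx → (answer).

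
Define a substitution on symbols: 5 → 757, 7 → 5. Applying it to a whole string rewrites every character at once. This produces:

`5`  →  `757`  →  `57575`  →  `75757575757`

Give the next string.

575757575757575757575

Rewriting each symbol of 75757575757: 7→5, 5→757, 7→5, 5→757, 7→5, 5→757, 7→5, 5→757, 7→5, 5→757, 7→5, which concatenates to 5 757 5 757 5 757 5 757 5 757 5.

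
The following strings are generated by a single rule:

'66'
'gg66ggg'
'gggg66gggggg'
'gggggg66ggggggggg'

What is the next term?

gggggggg66gggggggggggg

s(k+1) = gg·s(k)·ggg, so each term gains gg as a prefix and ggg as a suffix.
So the next term is gg·gggggg66ggggggggg·ggg.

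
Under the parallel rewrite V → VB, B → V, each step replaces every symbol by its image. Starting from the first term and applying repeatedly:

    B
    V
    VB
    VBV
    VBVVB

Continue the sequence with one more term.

VBVVBVBV

Apply φ to VBVVB symbol by symbol: V→VB, B→V, V→VB, V→VB, B→V; joined: VB V VB VB V.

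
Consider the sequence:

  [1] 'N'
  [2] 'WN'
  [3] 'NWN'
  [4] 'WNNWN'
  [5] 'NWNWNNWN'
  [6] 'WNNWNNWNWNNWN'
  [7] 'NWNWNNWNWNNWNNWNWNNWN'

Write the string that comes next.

This is a Fibonacci-style word recurrence s(k) = s(k−2)·s(k−1): e.g. N·WN = NWN.
The next term joins WNNWNNWNWNNWN and NWNWNNWNWNNWNNWNWNNWN.

WNNWNNWNWNNWNNWNWNNWNWNNWNNWNWNNWN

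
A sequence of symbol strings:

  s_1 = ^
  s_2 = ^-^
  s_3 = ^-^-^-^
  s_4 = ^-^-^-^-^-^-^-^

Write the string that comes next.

^-^-^-^-^-^-^-^-^-^-^-^-^-^-^-^

Every step duplicates the string with '-' between the halves.
So the next term is two copies of ^-^-^-^-^-^-^-^ with '-' between the halves.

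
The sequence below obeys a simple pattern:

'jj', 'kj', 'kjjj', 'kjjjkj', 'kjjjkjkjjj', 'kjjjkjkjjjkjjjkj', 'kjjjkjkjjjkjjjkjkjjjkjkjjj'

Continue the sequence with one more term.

kjjjkjkjjjkjjjkjkjjjkjkjjjkjjjkjkjjjkjjjkj

Each term (from the third on) is the previous term followed by the one before it: term 3 = kj·jj = kjjj.
So term 8 is kjjjkjkjjjkjjjkjkjjjkjkjjj·kjjjkjkjjjkjjjkj.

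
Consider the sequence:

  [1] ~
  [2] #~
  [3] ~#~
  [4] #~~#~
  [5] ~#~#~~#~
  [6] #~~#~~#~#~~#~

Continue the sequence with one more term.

This is a Fibonacci-style word recurrence s(k) = s(k−2)·s(k−1): e.g. ~·#~ = ~#~.
So term 7 is ~#~#~~#~·#~~#~~#~#~~#~.

~#~#~~#~#~~#~~#~#~~#~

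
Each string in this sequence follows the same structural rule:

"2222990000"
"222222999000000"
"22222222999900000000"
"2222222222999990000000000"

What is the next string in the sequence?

Each string has the form 2^{2n} 9^{n} 0^{2n}, where the shown terms are n = 2, 3, 4, 5.
At n = 6 the blocks have lengths 12, 6, 12.

222222222222999999000000000000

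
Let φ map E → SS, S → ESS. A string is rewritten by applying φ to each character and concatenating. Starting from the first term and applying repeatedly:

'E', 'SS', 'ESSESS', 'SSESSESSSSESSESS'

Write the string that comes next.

ESSESSSSESSESSSSESSESSESSESSSSESSESSSSESSESS

Replace each of the 16 characters of SSESSESSSSESSESS in place — ESS ESS SS ESS ESS SS ESS ESS ESS ESS SS ESS ESS SS ESS ESS — and concatenate.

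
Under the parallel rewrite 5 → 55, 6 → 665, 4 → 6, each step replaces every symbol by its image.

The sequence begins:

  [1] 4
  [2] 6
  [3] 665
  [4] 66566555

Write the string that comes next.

66566555665665555555

Expanding 66566555: 6→665, 6→665, 5→55, 6→665, 6→665, 5→55, 5→55, 5→55. Concatenated: 665 665 55 665 665 55 55 55.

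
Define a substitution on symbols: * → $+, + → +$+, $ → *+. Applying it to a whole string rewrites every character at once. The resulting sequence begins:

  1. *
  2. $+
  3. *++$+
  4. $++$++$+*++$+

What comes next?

*++$++$+*++$++$+*++$+$++$++$+*++$+

φ($++$++$+*++$+) expands symbol-by-symbol to *+ +$+ +$+ *+ +$+ +$+ *+ +$+ $+ +$+ +$+ *+ +$+; joining the 13 pieces gives the next term.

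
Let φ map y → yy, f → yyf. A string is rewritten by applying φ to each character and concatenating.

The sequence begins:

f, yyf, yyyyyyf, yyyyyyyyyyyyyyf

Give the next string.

yyyyyyyyyyyyyyyyyyyyyyyyyyyyyyf

Replace each of the 15 characters of yyyyyyyyyyyyyyf in place — yy yy yy yy yy yy yy yy yy yy yy yy yy yy yyf — and concatenate.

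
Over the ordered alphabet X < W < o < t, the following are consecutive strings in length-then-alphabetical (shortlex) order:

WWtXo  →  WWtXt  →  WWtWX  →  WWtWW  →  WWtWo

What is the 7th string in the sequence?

Advancing 2 positions from WWtWo through WWtWo → WWtWt reaches term 7.

WWtoX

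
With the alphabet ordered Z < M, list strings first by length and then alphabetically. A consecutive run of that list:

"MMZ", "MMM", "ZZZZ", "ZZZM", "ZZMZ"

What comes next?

The successor of ZZMZ increments the rightmost position that isn't already M and resets every position after it to Z.

ZZMM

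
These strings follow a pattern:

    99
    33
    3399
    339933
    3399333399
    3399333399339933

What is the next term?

33993333993399333399333399

Each term (from the third on) is the previous term followed by the one before it: term 3 = 33·99 = 3399.
Continuing: 3399333399339933 · 3399333399 gives term 7.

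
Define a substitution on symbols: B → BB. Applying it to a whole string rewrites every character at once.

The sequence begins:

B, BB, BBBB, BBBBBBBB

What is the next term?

BBBBBBBBBBBBBBBB

Apply φ to BBBBBBBB symbol by symbol: B→BB, B→BB, B→BB, B→BB, B→BB, B→BB, B→BB, B→BB; joined: BB BB BB BB BB BB BB BB.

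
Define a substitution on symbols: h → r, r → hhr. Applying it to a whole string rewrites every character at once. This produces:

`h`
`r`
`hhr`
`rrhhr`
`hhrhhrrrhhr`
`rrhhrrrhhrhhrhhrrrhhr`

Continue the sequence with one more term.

Replace each of the 21 characters of rrhhrrrhhrhhrhhrrrhhr in place — hhr hhr r r hhr hhr hhr r r hhr r r hhr r r hhr hhr hhr r r hhr — and concatenate.

hhrhhrrrhhrhhrhhrrrhhrrrhhrrrhhrhhrhhrrrhhr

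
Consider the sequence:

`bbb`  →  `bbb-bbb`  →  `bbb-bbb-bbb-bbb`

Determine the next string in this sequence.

bbb-bbb-bbb-bbb-bbb-bbb-bbb-bbb

Every step duplicates the string with '-' between the halves.
One more doubling of bbb-bbb-bbb-bbb gives the answer.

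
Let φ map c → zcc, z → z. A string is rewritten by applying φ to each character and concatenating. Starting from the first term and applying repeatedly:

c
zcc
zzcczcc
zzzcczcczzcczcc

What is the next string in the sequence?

φ(zzzcczcczzcczcc) expands symbol-by-symbol to z z z zcc zcc z zcc zcc z z zcc zcc z zcc zcc; joining the 15 pieces gives the next term.

zzzzcczcczzcczcczzzcczcczzcczcc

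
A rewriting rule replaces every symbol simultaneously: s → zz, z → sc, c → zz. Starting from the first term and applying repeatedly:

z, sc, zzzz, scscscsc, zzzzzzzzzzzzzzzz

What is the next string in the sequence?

Rewriting the 16 symbols of zzzzzzzzzzzzzzzz one by one yields sc sc sc sc sc sc sc sc sc sc sc sc sc sc sc sc; concatenated:

scscscscscscscscscscscscscscscsc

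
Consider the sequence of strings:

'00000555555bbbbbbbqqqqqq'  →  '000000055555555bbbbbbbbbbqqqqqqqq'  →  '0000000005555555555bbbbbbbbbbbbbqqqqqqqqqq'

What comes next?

Reading off run lengths: 0 runs 5, 7, 9; 5 runs 6, 8, 10; b runs 7, 10, 13; q runs 6, 8, 10 — each is linear in n, where the shown terms are n = 3, 4, 5.
Setting n = 6 gives 11, 12, 16, 12 characters in each block.

00000000000555555555555bbbbbbbbbbbbbbbbqqqqqqqqqqqq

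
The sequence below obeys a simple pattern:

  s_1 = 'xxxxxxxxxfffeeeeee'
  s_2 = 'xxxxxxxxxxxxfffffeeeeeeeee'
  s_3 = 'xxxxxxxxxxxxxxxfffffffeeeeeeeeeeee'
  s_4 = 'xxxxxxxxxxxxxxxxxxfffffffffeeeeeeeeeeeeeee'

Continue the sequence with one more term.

Reading off run lengths: x runs 9, 12, 15, 18; f runs 3, 5, 7, 9; e runs 6, 9, 12, 15 — each is linear in n, where the shown terms are n = 2, 3, 4, 5.
Setting n = 6 gives 21, 11, 18 characters in each block.

xxxxxxxxxxxxxxxxxxxxxfffffffffffeeeeeeeeeeeeeeeeee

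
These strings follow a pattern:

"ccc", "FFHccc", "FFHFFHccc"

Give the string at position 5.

Each term is the previous one with FFH prepended.
From FFHFFHccc, 2 further steps: FFHFFHccc → FFHFFHFFHccc → (answer).

FFHFFHFFHFFHccc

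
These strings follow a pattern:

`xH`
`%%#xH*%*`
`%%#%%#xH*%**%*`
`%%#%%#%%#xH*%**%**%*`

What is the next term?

Every step adds %%# to the front and *%* to the end of the previous string.
One more step from %%#%%#%%#xH*%**%**%* gives the answer.

%%#%%#%%#%%#xH*%**%**%**%*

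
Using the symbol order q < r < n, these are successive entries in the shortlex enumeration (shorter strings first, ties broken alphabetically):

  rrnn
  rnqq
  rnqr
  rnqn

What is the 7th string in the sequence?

Stepping forward 3 times from rnqn: rnqn → rnrq → rnrr, then the target.

rnrn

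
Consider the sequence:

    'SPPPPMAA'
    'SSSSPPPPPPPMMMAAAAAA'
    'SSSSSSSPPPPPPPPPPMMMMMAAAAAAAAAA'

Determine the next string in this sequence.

SSSSSSSSSSPPPPPPPPPPPPPMMMMMMMAAAAAAAAAAAAAA

Each string has the form S^{3n-2} P^{3n+1} M^{2n-1} A^{4n-2} (n = 1, 2, …).
Setting n = 4 gives 10, 13, 7, 14 characters in each block.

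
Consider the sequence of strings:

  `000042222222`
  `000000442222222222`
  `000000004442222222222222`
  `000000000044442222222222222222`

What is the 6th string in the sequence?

Term n consists of 2n 0's, followed by n-1 4's, followed by 3n+1 2's, where the shown terms are n = 2, 3, 4, 5.
At n = 7 the blocks have lengths 14, 6, 22.

000000000000004444442222222222222222222222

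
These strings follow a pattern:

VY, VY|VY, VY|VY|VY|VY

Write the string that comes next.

VY|VY|VY|VY|VY|VY|VY|VY

Each string is two copies of the previous one joined by '|'.
So the next term is two copies of VY|VY|VY|VY with '|' between the halves.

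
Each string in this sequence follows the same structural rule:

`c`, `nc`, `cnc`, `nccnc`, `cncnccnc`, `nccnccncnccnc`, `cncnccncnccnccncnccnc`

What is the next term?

Each term (from the third on) is the two preceding terms concatenated in order: term 3 = c·nc = cnc.
Continuing: nccnccncnccnc · cncnccncnccnccncnccnc gives term 8.

nccnccncnccnccncnccncnccnccncnccnc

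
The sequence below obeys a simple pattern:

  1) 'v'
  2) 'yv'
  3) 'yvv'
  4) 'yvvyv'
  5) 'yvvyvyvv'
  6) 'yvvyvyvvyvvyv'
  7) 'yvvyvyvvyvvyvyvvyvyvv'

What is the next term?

yvvyvyvvyvvyvyvvyvyvvyvvyvyvvyvvyv

From term 3 onward, concatenate the last term with the second-to-last: yv·v = yvv, yvv·yv = yvvyv, …
Continuing: yvvyvyvvyvvyvyvvyvyvv · yvvyvyvvyvvyv gives term 8.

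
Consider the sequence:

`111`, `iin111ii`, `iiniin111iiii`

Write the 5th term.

Each term wraps the previous one in iin on the left and ii on the right.
From iiniin111iiii, 2 further steps: iiniin111iiii → iiniiniin111iiiiii → (answer).

iiniiniiniin111iiiiiiii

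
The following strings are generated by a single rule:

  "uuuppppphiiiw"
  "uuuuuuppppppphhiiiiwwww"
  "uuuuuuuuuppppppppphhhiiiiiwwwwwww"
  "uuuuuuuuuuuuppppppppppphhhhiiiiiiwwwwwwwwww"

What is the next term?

uuuuuuuuuuuuuuuppppppppppppphhhhhiiiiiiiwwwwwwwwwwwww

Each string has the form u^{3n} p^{2n+3} h^{n} i^{n+2} w^{3n-2} (n = 1, 2, …).
For the next term, n = 5, so the run lengths are 15, 13, 5, 7, 13.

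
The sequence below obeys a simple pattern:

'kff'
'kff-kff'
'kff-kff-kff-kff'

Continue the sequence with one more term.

Each string is two copies of the previous one joined by '-'.
So the next term is two copies of kff-kff-kff-kff with '-' between the halves.

kff-kff-kff-kff-kff-kff-kff-kff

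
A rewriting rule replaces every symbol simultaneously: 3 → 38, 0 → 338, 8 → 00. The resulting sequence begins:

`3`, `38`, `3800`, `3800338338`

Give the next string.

Apply φ to 3800338338 symbol by symbol: 3→38, 8→00, 0→338, 0→338, 3→38, 3→38, 8→00, 3→38, 3→38, 8→00; joined: 38 00 338 338 38 38 00 38 38 00.

3800338338383800383800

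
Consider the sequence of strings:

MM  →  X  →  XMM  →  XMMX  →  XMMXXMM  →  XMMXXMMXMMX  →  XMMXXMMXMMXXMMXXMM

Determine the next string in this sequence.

XMMXXMMXMMXXMMXXMMXMMXXMMXMMX

Each term (from the third on) is the previous term followed by the one before it: term 3 = X·MM = XMM.
Continuing: XMMXXMMXMMXXMMXXMM · XMMXXMMXMMX gives term 8.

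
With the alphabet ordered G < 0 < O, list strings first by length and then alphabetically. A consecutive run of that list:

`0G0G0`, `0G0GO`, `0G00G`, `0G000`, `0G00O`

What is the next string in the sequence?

Find the rightmost character of 0G00O below O, bump it to the next letter, and reset everything to its right to G.

0G0OG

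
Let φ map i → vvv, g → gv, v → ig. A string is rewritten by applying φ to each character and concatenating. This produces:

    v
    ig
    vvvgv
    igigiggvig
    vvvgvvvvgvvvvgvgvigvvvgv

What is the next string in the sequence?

φ(vvvgvvvvgvvvvgvgvigvvvgv) expands symbol-by-symbol to ig ig ig gv ig ig ig ig gv ig ig ig ig gv ig gv ig vvv gv ig ig ig gv ig; joining the 24 pieces gives the next term.

igigiggvigigigiggvigigigiggviggvigvvvgvigigiggvig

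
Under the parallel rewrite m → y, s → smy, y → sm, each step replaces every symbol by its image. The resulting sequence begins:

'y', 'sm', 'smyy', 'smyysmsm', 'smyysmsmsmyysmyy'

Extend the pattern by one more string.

Rewriting the 16 symbols of smyysmsmsmyysmyy one by one yields smy y sm sm smy y smy y smy y sm sm smy y sm sm; concatenated:

smyysmsmsmyysmyysmyysmsmsmyysmsm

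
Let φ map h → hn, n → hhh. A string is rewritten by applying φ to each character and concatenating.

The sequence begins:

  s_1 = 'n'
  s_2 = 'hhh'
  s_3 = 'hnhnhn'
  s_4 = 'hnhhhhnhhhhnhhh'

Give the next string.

hnhhhhnhnhnhnhhhhnhnhnhnhhhhnhnhn

φ(hnhhhhnhhhhnhhh) expands symbol-by-symbol to hn hhh hn hn hn hn hhh hn hn hn hn hhh hn hn hn; joining the 15 pieces gives the next term.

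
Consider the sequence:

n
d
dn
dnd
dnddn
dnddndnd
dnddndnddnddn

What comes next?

dnddndnddnddndnddndnd

Each term (from the third on) is the previous term followed by the one before it: term 3 = d·n = dn.
The next term joins dnddndnddnddn and dnddndnd.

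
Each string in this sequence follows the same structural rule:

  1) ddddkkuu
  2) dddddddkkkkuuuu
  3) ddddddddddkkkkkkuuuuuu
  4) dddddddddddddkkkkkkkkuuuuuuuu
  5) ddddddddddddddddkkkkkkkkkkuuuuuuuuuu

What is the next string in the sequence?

Each string has the form d^{3n+1} k^{2n} u^{2n} (n = 1, 2, …).
For the next term, n = 6, so the run lengths are 19, 12, 12.

dddddddddddddddddddkkkkkkkkkkkkuuuuuuuuuuuu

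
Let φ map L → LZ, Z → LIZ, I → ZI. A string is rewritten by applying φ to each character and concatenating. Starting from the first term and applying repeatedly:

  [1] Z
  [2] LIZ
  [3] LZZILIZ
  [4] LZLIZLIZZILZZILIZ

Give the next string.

φ(LZLIZLIZZILZZILIZ) expands symbol-by-symbol to LZ LIZ LZ ZI LIZ LZ ZI LIZ LIZ ZI LZ LIZ LIZ ZI LZ ZI LIZ; joining the 17 pieces gives the next term.

LZLIZLZZILIZLZZILIZLIZZILZLIZLIZZILZZILIZ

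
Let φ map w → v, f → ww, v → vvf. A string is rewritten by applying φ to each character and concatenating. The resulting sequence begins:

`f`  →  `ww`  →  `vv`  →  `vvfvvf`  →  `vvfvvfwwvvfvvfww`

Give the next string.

vvfvvfwwvvfvvfwwvvvvfvvfwwvvfvvfwwvv

Applying the rule to each of the 16 symbols of vvfvvfwwvvfvvfww gives the pieces vvf vvf ww vvf vvf ww v v vvf vvf ww vvf vvf ww v v, which concatenate to the answer.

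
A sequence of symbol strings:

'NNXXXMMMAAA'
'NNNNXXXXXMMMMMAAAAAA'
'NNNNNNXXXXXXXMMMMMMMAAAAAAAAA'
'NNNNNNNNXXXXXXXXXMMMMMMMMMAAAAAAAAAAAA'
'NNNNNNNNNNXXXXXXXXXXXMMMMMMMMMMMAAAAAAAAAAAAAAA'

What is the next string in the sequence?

The n-th term is 2n N's then 2n+1 X's then 2n+1 M's then 3n A's (n = 1, 2, …).
For the next term, n = 6, so the run lengths are 12, 13, 13, 18.

NNNNNNNNNNNNXXXXXXXXXXXXXMMMMMMMMMMMMMAAAAAAAAAAAAAAAAAA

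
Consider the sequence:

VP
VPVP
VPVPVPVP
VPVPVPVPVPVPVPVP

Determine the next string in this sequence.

s(k+1) = s(k)·s(k) — each term doubles the last.
Doubling VPVPVPVPVPVPVPVP:

VPVPVPVPVPVPVPVPVPVPVPVPVPVPVPVP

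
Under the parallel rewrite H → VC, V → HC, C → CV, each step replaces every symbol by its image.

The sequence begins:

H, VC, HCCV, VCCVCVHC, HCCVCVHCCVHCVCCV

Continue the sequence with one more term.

Rewriting the 16 symbols of HCCVCVHCCVHCVCCV one by one yields VC CV CV HC CV HC VC CV CV HC VC CV HC CV CV HC; concatenated:

VCCVCVHCCVHCVCCVCVHCVCCVHCCVCVHC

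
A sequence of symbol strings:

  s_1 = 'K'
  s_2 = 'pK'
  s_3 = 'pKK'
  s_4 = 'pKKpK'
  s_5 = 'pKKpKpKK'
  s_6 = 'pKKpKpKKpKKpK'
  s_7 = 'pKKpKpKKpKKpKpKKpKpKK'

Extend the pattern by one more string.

This is a Fibonacci-style word recurrence s(k) = s(k−1)·s(k−2): e.g. pK·K = pKK.
So term 8 is pKKpKpKKpKKpKpKKpKpKK·pKKpKpKKpKKpK.

pKKpKpKKpKKpKpKKpKpKKpKKpKpKKpKKpK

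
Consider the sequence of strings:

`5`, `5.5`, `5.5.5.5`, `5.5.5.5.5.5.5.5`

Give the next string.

s(k+1) = s(k)·.·s(k) — each term doubles the last with '.' between the halves.
So the next term is two copies of 5.5.5.5.5.5.5.5 with '.' between the halves.

5.5.5.5.5.5.5.5.5.5.5.5.5.5.5.5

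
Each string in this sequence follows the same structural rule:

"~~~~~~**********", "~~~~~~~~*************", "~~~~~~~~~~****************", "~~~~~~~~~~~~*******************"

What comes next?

~~~~~~~~~~~~~~**********************

Each string has the form ~^{2n} *^{3n+1}, where the shown terms are n = 3, 4, 5, 6.
At n = 7 the blocks have lengths 14, 22.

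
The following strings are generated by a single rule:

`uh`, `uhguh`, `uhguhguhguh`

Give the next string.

uhguhguhguhguhguhguhguh

Each string is two copies of the previous one joined by 'g'.
So the next term is two copies of uhguhguhguh with 'g' between the halves.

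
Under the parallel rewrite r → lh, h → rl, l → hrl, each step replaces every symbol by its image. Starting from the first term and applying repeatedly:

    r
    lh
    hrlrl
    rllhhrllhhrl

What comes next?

lhhrlhrlrlrllhhrlhrlrlrllhhrl

Apply φ to rllhhrllhhrl symbol by symbol: r→lh, l→hrl, l→hrl, h→rl, h→rl, r→lh, l→hrl, l→hrl, h→rl, h→rl, r→lh, l→hrl; joined: lh hrl hrl rl rl lh hrl hrl rl rl lh hrl.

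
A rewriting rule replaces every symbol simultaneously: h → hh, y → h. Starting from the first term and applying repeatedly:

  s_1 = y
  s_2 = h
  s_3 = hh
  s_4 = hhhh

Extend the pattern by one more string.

Expanding hhhh: h→hh, h→hh, h→hh, h→hh. Concatenated: hh hh hh hh.

hhhhhhhh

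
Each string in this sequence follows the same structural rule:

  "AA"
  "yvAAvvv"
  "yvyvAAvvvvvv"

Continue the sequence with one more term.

Each term wraps the previous one in yv on the left and vvv on the right.
Applying this once more to yvyvAAvvvvvv:

yvyvyvAAvvvvvvvvv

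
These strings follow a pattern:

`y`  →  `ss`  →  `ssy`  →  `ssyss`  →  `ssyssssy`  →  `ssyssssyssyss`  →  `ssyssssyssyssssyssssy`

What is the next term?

ssyssssyssyssssyssssyssyssssyssyss

Each term (from the third on) is the previous term followed by the one before it: term 3 = ss·y = ssy.
The next term joins ssyssssyssyssssyssssy and ssyssssyssyss.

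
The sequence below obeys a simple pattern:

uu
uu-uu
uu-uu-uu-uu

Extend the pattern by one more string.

uu-uu-uu-uu-uu-uu-uu-uu

Every step duplicates the string with '-' between the halves.
So the next term is two copies of uu-uu-uu-uu with '-' between the halves.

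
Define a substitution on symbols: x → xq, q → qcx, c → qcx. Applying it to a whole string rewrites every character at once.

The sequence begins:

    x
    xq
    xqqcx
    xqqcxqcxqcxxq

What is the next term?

Rewriting the 13 symbols of xqqcxqcxqcxxq one by one yields xq qcx qcx qcx xq qcx qcx xq qcx qcx xq xq qcx; concatenated:

xqqcxqcxqcxxqqcxqcxxqqcxqcxxqxqqcx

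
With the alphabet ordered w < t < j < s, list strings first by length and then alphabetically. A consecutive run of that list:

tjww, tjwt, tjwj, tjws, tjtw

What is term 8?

Continuing the enumeration 3 steps past tjtw: tjtw → tjtt → tjtj → (answer).

tjts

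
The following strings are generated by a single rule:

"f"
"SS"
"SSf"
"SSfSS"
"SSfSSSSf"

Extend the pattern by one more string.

This is a Fibonacci-style word recurrence s(k) = s(k−1)·s(k−2): e.g. SS·f = SSf.
The next term joins SSfSSSSf and SSfSS.

SSfSSSSfSSfSS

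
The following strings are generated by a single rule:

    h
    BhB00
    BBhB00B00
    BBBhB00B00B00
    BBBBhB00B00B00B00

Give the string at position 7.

s(k+1) = B·s(k)·B00, so each term gains B as a prefix and B00 as a suffix.
From BBBBhB00B00B00B00, 2 further steps: BBBBhB00B00B00B00 → BBBBBhB00B00B00B00B00 → (answer).

BBBBBBhB00B00B00B00B00B00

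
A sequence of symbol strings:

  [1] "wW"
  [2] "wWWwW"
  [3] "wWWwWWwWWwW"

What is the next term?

Each string is two copies of the previous one joined by 'W'.
One more doubling of wWWwWWwWWwW gives the answer.

wWWwWWwWWwWWwWWwWWwWWwW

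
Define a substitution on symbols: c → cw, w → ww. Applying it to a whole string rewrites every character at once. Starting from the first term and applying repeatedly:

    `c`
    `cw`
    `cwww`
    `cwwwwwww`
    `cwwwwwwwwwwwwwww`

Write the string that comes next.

φ(cwwwwwwwwwwwwwww) expands symbol-by-symbol to cw ww ww ww ww ww ww ww ww ww ww ww ww ww ww ww; joining the 16 pieces gives the next term.

cwwwwwwwwwwwwwwwwwwwwwwwwwwwwwww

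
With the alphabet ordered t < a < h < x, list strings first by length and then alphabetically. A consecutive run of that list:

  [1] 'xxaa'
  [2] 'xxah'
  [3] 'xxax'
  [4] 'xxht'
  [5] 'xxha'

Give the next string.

Find the rightmost character of xxha below x, bump it to the next letter, and reset everything to its right to t.

xxhh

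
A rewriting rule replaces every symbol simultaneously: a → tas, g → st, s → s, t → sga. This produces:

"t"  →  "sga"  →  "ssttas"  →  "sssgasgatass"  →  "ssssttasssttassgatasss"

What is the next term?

Applying the rule to each of the 22 symbols of ssssttasssttassgatasss gives the pieces s s s s sga sga tas s s s sga sga tas s s st tas sga tas s s s, which concatenate to the answer.

sssssgasgatasssssgasgatassssttassgatassss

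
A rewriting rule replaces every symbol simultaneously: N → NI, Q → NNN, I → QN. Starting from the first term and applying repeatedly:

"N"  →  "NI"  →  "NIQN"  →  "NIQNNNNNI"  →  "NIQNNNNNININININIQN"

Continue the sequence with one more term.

NIQNNNNNININININIQNNIQNNIQNNIQNNIQNNNNNI

Applying the rule to each of the 19 symbols of NIQNNNNNININININIQN gives the pieces NI QN NNN NI NI NI NI NI QN NI QN NI QN NI QN NI QN NNN NI, which concatenate to the answer.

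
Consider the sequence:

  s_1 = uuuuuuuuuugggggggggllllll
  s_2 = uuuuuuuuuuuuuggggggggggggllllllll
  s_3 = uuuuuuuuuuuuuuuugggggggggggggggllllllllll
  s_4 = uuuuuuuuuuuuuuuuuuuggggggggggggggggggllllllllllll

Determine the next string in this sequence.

Term n consists of 3n+1 u's, followed by 3n g's, followed by 2n l's, where the shown terms are n = 3, 4, 5, 6.
At n = 7 the blocks have lengths 22, 21, 14.

uuuuuuuuuuuuuuuuuuuuuugggggggggggggggggggggllllllllllllll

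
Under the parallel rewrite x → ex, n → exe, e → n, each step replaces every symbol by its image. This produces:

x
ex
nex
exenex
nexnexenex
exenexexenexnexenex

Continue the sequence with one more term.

nexnexenexnexnexenexexenexnexenex

Replace each of the 19 characters of exenexexenexnexenex in place — n ex n exe n ex n ex n exe n ex exe n ex n exe n ex — and concatenate.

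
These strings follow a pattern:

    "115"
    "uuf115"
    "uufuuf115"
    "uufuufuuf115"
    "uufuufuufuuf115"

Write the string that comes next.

Each term is the previous one with uuf prepended.
Applying this once more to uufuufuufuuf115:

uufuufuufuufuuf115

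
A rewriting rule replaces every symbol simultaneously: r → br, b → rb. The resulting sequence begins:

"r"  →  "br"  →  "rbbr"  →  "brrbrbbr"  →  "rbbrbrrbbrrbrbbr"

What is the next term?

brrbrbbrrbbrbrrbrbbrbrrbbrrbrbbr

Applying the rule to each of the 16 symbols of rbbrbrrbbrrbrbbr gives the pieces br rb rb br rb br br rb rb br br rb br rb rb br, which concatenate to the answer.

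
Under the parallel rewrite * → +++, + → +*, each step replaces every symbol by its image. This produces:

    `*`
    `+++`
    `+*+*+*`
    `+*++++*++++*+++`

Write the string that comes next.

+*++++*+*+*+*++++*+*+*+*++++*+*+*

Applying the rule to each of the 15 symbols of +*++++*++++*+++ gives the pieces +* +++ +* +* +* +* +++ +* +* +* +* +++ +* +* +*, which concatenate to the answer.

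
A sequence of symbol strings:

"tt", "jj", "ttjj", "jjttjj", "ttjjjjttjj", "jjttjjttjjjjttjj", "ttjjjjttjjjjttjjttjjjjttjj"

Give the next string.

This is a Fibonacci-style word recurrence s(k) = s(k−2)·s(k−1): e.g. tt·jj = ttjj.
The next term joins jjttjjttjjjjttjj and ttjjjjttjjjjttjjttjjjjttjj.

jjttjjttjjjjttjjttjjjjttjjjjttjjttjjjjttjj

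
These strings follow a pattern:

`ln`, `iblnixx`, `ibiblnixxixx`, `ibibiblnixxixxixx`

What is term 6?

Each term wraps the previous one in ib on the left and ixx on the right.
From ibibiblnixxixxixx, 2 further steps: ibibiblnixxixxixx → ibibibiblnixxixxixxixx → (answer).

ibibibibiblnixxixxixxixxixx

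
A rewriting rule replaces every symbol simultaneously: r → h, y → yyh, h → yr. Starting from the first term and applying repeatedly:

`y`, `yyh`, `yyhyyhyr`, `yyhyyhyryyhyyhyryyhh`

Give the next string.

Rewriting the 20 symbols of yyhyyhyryyhyyhyryyhh one by one yields yyh yyh yr yyh yyh yr yyh h yyh yyh yr yyh yyh yr yyh h yyh yyh yr yr; concatenated:

yyhyyhyryyhyyhyryyhhyyhyyhyryyhyyhyryyhhyyhyyhyryr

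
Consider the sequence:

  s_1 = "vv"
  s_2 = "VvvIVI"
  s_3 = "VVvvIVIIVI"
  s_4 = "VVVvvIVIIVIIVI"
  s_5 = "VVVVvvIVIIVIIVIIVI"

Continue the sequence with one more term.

VVVVVvvIVIIVIIVIIVIIVI

s(k+1) = V·s(k)·IVI, so each term gains V as a prefix and IVI as a suffix.
So the next term is V·VVVVvvIVIIVIIVIIVI·IVI.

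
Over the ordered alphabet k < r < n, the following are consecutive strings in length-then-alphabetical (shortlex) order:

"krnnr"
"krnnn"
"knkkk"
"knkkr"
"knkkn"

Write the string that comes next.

The successor of knkkn increments the rightmost position that isn't already n and resets every position after it to k.

knkrk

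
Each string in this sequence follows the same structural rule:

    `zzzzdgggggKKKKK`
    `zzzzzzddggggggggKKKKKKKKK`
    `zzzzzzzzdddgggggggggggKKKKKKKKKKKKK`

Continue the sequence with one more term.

Reading off run lengths: z runs 4, 6, 8; d runs 1, 2, 3; g runs 5, 8, 11; K runs 5, 9, 13 — each is linear in n (n = 1, 2, …).
For the next term, n = 4, so the run lengths are 10, 4, 14, 17.

zzzzzzzzzzddddggggggggggggggKKKKKKKKKKKKKKKKK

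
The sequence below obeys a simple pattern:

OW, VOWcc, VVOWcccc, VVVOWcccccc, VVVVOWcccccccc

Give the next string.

VVVVVOWcccccccccc

s(k+1) = V·s(k)·cc, so each term gains V as a prefix and cc as a suffix.
One more step from VVVVOWcccccccc gives the answer.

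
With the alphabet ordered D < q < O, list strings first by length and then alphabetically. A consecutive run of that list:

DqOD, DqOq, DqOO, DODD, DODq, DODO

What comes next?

Find the rightmost character of DODO below O, bump it to the next letter, and reset everything to its right to D.

DOqD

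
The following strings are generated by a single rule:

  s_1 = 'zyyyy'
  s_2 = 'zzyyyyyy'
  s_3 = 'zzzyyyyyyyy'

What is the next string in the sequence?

The n-th term is n-1 z's then 2n y's, where the shown terms are n = 2, 3, 4.
Setting n = 5 gives 4, 10 characters in each block.

zzzzyyyyyyyyyy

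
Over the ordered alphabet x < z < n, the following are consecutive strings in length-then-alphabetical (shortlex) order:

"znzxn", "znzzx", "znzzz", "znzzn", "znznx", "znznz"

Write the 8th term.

Continuing the enumeration 2 steps past znznz: znznz → znznn → (answer).

znnxx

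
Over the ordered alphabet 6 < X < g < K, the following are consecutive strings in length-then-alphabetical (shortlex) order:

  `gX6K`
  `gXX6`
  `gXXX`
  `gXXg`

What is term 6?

gXg6

Continuing the enumeration 2 steps past gXXg: gXXg → gXXK → (answer).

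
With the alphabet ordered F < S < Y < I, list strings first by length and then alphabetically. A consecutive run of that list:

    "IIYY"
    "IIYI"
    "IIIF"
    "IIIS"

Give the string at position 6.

IIII

Advancing 2 positions from IIIS through IIIS → IIIY reaches term 6.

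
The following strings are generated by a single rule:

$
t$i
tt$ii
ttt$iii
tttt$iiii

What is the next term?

Every step adds t to the front and i to the end of the previous string.
Applying this once more to tttt$iiii:

ttttt$iiiii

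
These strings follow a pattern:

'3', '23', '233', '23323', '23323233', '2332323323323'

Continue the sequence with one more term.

233232332332323323233

This is a Fibonacci-style word recurrence s(k) = s(k−1)·s(k−2): e.g. 23·3 = 233.
The next term joins 2332323323323 and 23323233.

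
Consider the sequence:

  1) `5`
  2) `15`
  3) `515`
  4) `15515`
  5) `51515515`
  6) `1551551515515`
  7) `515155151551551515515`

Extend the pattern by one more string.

Each term (from the third on) is the two preceding terms concatenated in order: term 3 = 5·15 = 515.
The next term joins 1551551515515 and 515155151551551515515.

1551551515515515155151551551515515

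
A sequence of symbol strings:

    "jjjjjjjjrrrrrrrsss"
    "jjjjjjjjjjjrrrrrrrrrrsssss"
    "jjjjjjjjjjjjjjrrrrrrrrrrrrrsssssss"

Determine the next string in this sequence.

The n-th term is 3n+2 j's then 3n+1 r's then 2n-1 s's, where the shown terms are n = 2, 3, 4.
Setting n = 5 gives 17, 16, 9 characters in each block.

jjjjjjjjjjjjjjjjjrrrrrrrrrrrrrrrrsssssssss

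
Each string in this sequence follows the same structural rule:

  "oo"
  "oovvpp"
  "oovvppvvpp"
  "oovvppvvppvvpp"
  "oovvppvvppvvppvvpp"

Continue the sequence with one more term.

Each term is the previous one with vvpp appended.
One more step from oovvppvvppvvppvvpp gives the answer.

oovvppvvppvvppvvppvvpp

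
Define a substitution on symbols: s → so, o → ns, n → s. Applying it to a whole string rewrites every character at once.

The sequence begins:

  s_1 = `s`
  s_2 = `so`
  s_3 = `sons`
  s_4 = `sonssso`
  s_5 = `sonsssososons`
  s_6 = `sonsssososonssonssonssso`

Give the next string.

Replace each of the 24 characters of sonsssososonssonssonssso in place — so ns s so so so ns so ns so ns s so so ns s so so ns s so so so ns — and concatenate.

sonsssososonssonssonsssosonsssosonsssososons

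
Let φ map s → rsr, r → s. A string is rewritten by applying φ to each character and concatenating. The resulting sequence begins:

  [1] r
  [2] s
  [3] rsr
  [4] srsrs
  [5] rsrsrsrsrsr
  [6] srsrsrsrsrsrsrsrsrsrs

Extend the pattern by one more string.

rsrsrsrsrsrsrsrsrsrsrsrsrsrsrsrsrsrsrsrsrsr

Replace each of the 21 characters of srsrsrsrsrsrsrsrsrsrs in place — rsr s rsr s rsr s rsr s rsr s rsr s rsr s rsr s rsr s rsr s rsr — and concatenate.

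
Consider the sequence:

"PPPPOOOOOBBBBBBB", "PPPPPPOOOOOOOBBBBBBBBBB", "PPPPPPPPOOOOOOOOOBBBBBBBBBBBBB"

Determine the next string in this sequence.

PPPPPPPPPPOOOOOOOOOOOBBBBBBBBBBBBBBBB

Reading off run lengths: P runs 4, 6, 8; O runs 5, 7, 9; B runs 7, 10, 13 — each is linear in n, where the shown terms are n = 2, 3, 4.
For the next term, n = 5, so the run lengths are 10, 11, 16.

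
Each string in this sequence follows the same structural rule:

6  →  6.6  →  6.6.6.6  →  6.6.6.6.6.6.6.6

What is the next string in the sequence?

6.6.6.6.6.6.6.6.6.6.6.6.6.6.6.6

s(k+1) = s(k)·.·s(k) — each term doubles the last with '.' between the halves.
So the next term is two copies of 6.6.6.6.6.6.6.6 with '.' between the halves.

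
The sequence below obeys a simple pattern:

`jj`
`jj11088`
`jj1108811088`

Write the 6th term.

The strings grow by a fixed suffix 11088 each time.
From jj1108811088, 3 further steps: jj1108811088 → jj110881108811088 → jj11088110881108811088 → (answer).

jj1108811088110881108811088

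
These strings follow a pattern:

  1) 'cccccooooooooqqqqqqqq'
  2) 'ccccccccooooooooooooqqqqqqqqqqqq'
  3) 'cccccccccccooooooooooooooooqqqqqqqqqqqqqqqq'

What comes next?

The n-th term is 3n-1 c's then 4n o's then 4n q's, where the shown terms are n = 2, 3, 4.
Setting n = 5 gives 14, 20, 20 characters in each block.

ccccccccccccccooooooooooooooooooooqqqqqqqqqqqqqqqqqqqq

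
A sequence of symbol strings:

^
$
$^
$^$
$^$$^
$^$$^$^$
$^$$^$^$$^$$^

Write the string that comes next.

This is a Fibonacci-style word recurrence s(k) = s(k−1)·s(k−2): e.g. $·^ = $^.
Continuing: $^$$^$^$$^$$^ · $^$$^$^$ gives term 8.

$^$$^$^$$^$$^$^$$^$^$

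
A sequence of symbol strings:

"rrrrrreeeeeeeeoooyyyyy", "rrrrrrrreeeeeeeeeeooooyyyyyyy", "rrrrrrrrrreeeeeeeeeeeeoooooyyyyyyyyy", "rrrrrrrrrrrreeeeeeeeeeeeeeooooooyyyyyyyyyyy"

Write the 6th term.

Term n consists of 2n r's, followed by 2n+2 e's, followed by n o's, followed by 2n-1 y's, where the shown terms are n = 3, 4, 5, 6.
For term 6, n = 8, so the run lengths are 16, 18, 8, 15.

rrrrrrrrrrrrrrrreeeeeeeeeeeeeeeeeeooooooooyyyyyyyyyyyyyyy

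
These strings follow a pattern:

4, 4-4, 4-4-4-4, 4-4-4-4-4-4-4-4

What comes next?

4-4-4-4-4-4-4-4-4-4-4-4-4-4-4-4

s(k+1) = s(k)·-·s(k) — each term doubles the last with '-' between the halves.
One more doubling of 4-4-4-4-4-4-4-4 gives the answer.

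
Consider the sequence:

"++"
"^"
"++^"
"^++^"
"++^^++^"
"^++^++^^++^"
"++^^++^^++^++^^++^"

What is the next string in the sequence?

^++^++^^++^++^^++^^++^++^^++^

Each term (from the third on) is the two preceding terms concatenated in order: term 3 = ++·^ = ++^.
So term 8 is ^++^++^^++^·++^^++^^++^++^^++^.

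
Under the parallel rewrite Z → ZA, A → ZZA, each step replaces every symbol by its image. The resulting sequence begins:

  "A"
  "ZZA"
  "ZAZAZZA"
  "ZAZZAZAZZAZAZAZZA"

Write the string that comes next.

ZAZZAZAZAZZAZAZZAZAZAZZAZAZZAZAZZAZAZAZZA

Replace each of the 17 characters of ZAZZAZAZZAZAZAZZA in place — ZA ZZA ZA ZA ZZA ZA ZZA ZA ZA ZZA ZA ZZA ZA ZZA ZA ZA ZZA — and concatenate.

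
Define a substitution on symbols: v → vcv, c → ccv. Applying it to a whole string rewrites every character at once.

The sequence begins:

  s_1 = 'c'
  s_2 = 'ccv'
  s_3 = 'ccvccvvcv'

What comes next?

Apply φ to ccvccvvcv symbol by symbol: c→ccv, c→ccv, v→vcv, c→ccv, c→ccv, v→vcv, v→vcv, c→ccv, v→vcv; joined: ccv ccv vcv ccv ccv vcv vcv ccv vcv.

ccvccvvcvccvccvvcvvcvccvvcv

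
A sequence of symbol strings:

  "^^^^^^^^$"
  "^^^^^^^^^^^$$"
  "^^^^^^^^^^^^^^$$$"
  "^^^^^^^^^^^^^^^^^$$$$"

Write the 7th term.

^^^^^^^^^^^^^^^^^^^^^^^^^^$$$$$$$

Reading off run lengths: ^ runs 8, 11, 14, 17; $ runs 1, 2, 3, 4 — each is linear in n, where the shown terms are n = 2, 3, 4, 5.
Setting n = 8 gives 26, 7 characters in each block.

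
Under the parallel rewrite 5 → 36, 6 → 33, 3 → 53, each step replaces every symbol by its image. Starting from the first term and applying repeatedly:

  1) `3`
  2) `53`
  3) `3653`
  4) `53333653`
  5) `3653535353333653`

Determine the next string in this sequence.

φ(3653535353333653) expands symbol-by-symbol to 53 33 36 53 36 53 36 53 36 53 53 53 53 33 36 53; joining the 16 pieces gives the next term.

53333653365336533653535353333653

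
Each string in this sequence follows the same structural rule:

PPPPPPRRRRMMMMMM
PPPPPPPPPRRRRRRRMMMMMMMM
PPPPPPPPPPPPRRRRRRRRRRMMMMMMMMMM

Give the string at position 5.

Reading off run lengths: P runs 6, 9, 12; R runs 4, 7, 10; M runs 6, 8, 10 — each is linear in n, where the shown terms are n = 2, 3, 4.
Setting n = 6 gives 18, 16, 14 characters in each block.

PPPPPPPPPPPPPPPPPPRRRRRRRRRRRRRRRRMMMMMMMMMMMMMM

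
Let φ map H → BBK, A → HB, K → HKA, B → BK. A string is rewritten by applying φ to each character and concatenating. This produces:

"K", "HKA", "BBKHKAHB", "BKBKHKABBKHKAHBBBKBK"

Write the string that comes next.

Rewriting the 20 symbols of BKBKHKABBKHKAHBBBKBK one by one yields BK HKA BK HKA BBK HKA HB BK BK HKA BBK HKA HB BBK BK BK BK HKA BK HKA; concatenated:

BKHKABKHKABBKHKAHBBKBKHKABBKHKAHBBBKBKBKBKHKABKHKA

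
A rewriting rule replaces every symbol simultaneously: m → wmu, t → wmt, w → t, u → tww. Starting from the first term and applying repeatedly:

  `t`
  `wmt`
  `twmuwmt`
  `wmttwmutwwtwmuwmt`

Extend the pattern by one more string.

Replace each of the 17 characters of wmttwmutwwtwmuwmt in place — t wmu wmt wmt t wmu tww wmt t t wmt t wmu tww t wmu wmt — and concatenate.

twmuwmtwmttwmutwwwmtttwmttwmutwwtwmuwmt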